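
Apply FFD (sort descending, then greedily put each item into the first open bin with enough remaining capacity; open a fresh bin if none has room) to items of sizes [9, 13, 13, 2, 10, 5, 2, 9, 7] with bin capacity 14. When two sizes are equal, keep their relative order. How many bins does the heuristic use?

6

Sorted descending: 13, 13, 10, 9, 9, 7, 5, 2, 2.
  13 → bin 1 (new)  [load 13/14]
  13 → bin 2 (new)  [load 13/14]
  10 → bin 3 (new)  [load 10/14]
  9 → bin 4 (new)  [load 9/14]
  9 → bin 5 (new)  [load 9/14]
  7 → bin 6 (new)  [load 7/14]
  5 → bin 4  [load 14/14]
  2 → bin 3  [load 12/14]
  2 → bin 3  [load 14/14]
6 bins opened.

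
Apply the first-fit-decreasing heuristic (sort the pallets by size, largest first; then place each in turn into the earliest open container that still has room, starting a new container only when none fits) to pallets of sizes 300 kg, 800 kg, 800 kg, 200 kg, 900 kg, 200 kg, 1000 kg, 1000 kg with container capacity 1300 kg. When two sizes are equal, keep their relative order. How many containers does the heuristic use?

Sorted descending: 1000, 1000, 900, 800, 800, 300, 200, 200.
  1000 → container 1 (new)  [load 1000/1300]
  1000 → container 2 (new)  [load 1000/1300]
  900 → container 3 (new)  [load 900/1300]
  800 → container 4 (new)  [load 800/1300]
  800 → container 5 (new)  [load 800/1300]
  300 → container 1  [load 1300/1300]
  200 → container 2  [load 1200/1300]
  200 → container 3  [load 1100/1300]
5 containers opened.

5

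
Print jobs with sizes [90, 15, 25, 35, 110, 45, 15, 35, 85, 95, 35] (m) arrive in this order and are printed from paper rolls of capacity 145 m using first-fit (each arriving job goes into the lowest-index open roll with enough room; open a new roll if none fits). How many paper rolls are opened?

5

  90 → roll 1 (new)  [load 90/145]
  15 → roll 1  [load 105/145]
  25 → roll 1  [load 130/145]
  35 → roll 2 (new)  [load 35/145]
  110 → roll 2  [load 145/145]
  45 → roll 3 (new)  [load 45/145]
  15 → roll 1  [load 145/145]
  35 → roll 3  [load 80/145]
  85 → roll 4 (new)  [load 85/145]
  95 → roll 5 (new)  [load 95/145]
  35 → roll 3  [load 115/145]
5 paper rolls opened.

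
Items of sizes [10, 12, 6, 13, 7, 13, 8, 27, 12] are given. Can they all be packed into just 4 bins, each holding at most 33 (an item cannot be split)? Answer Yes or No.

Yes

A valid assignment using 4 bins:
  bin 1: 27 + 6 = 33
  bin 2: 13 + 13 + 7 = 33
  bin 3: 12 + 12 + 8 = 32
  bin 4: 10 = 10
Every load is within 33, so 4 bins suffice.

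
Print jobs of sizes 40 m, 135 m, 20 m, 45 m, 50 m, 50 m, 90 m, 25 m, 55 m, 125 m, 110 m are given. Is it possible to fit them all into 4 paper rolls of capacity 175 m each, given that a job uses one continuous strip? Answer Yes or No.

No

Total = 745 m; ⌈745/175⌉ = 5.
At least 5 paper rolls are required, but only 4 are allowed.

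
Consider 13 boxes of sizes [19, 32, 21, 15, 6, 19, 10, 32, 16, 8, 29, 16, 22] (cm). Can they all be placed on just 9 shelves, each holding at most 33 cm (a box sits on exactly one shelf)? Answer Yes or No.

A valid assignment using 9 shelves:
  shelf 1: 32 = 32
  shelf 2: 32 = 32
  shelf 3: 29 = 29
  shelf 4: 22 + 10 = 32
  shelf 5: 21 + 8 = 29
  shelf 6: 19 + 6 = 25
  shelf 7: 19 = 19
  shelf 8: 16 + 16 = 32
  shelf 9: 15 = 15
Every load is within 33 cm, so 9 shelves suffice.

Yes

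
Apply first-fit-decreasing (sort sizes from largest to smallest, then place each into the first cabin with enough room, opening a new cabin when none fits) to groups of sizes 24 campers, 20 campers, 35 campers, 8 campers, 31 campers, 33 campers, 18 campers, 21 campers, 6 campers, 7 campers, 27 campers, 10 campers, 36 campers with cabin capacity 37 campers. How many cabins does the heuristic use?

Sorted descending: 36, 35, 33, 31, 27, 24, 21, 20, 18, 10, 8, 7, 6.
  36 → cabin 1 (new)  [load 36/37]
  35 → cabin 2 (new)  [load 35/37]
  33 → cabin 3 (new)  [load 33/37]
  31 → cabin 4 (new)  [load 31/37]
  27 → cabin 5 (new)  [load 27/37]
  24 → cabin 6 (new)  [load 24/37]
  21 → cabin 7 (new)  [load 21/37]
  20 → cabin 8 (new)  [load 20/37]
  18 → cabin 9 (new)  [load 18/37]
  10 → cabin 5  [load 37/37]
  8 → cabin 6  [load 32/37]
  7 → cabin 7  [load 28/37]
  6 → cabin 4  [load 37/37]
9 cabins opened.

9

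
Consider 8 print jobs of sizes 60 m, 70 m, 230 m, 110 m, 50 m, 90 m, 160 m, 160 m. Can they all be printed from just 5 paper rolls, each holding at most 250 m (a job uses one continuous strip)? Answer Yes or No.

A valid assignment using 4 paper rolls:
  roll 1: 230 = 230
  roll 2: 160 + 90 = 250
  roll 3: 160 + 70 = 230
  roll 4: 110 + 60 + 50 = 220
That uses only 4 ≤ 5, so 5 paper rolls are enough.

Yes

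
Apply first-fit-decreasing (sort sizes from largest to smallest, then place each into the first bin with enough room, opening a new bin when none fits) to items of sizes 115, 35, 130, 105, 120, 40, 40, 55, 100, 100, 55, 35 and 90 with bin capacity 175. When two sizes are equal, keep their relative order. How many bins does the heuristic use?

Sorted descending: 130, 120, 115, 105, 100, 100, 90, 55, 55, 40, 40, 35, 35.
  130 → bin 1 (new)  [load 130/175]
  120 → bin 2 (new)  [load 120/175]
  115 → bin 3 (new)  [load 115/175]
  105 → bin 4 (new)  [load 105/175]
  100 → bin 5 (new)  [load 100/175]
  100 → bin 6 (new)  [load 100/175]
  90 → bin 7 (new)  [load 90/175]
  55 → bin 2  [load 175/175]
  55 → bin 3  [load 170/175]
  40 → bin 1  [load 170/175]
  40 → bin 4  [load 145/175]
  35 → bin 5  [load 135/175]
  35 → bin 5  [load 170/175]
7 bins opened.

7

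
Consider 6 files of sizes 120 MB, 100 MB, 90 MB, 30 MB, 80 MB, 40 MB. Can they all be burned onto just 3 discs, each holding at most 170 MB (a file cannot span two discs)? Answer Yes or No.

Yes

A valid assignment using 3 discs:
  disc 1: 120 + 40 = 160
  disc 2: 100 + 30 = 130
  disc 3: 90 + 80 = 170
Every load is within 170 MB, so 3 discs suffice.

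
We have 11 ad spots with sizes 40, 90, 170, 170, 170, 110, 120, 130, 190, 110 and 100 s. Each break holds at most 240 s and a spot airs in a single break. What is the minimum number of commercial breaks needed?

Total = 190 + 170 + 170 + 170 + 130 + 120 + 110 + 110 + 100 + 90 + 40 = 1400 s.
Lower bound: ⌈1400/240⌉ = 6 commercial breaks.
A packing using 7 commercial breaks:
  break 1: 190 + 40 = 230
  break 2: 170 = 170
  break 3: 170 = 170
  break 4: 170 = 170
  break 5: 130 + 110 = 240
  break 6: 120 + 110 = 230
  break 7: 100 + 90 = 190
No arrangement into 6 commercial breaks stays within capacity, so 7 is optimal.

7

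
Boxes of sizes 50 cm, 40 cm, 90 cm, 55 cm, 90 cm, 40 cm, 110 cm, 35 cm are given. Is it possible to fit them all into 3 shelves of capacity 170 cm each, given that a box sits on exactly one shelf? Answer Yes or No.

Total = 510 cm; ⌈510/170⌉ = 3.
The bound of 3 does not rule out 3, but exhaustive search shows no assignment into 3 shelves of capacity 170 cm exists — the minimum is 4.

No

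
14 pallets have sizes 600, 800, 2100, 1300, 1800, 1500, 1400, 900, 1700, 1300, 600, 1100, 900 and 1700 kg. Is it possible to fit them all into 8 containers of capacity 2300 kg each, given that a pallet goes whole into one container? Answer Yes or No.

Total = 17700 kg; ⌈17700/2300⌉ = 8.
The bound of 8 does not rule out 8, but exhaustive search shows no assignment into 8 containers of capacity 2300 kg exists — the minimum is 9.

No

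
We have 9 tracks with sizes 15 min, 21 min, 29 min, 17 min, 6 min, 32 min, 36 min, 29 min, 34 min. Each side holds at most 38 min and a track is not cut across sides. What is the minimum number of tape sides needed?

Total = 36 + 34 + 32 + 29 + 29 + 21 + 17 + 15 + 6 = 219 min.
Lower bound: ⌈219/38⌉ = 6 tape sides.
A packing using 7 tape sides:
  side 1: 36 = 36
  side 2: 34 = 34
  side 3: 32 + 6 = 38
  side 4: 29 = 29
  side 5: 29 = 29
  side 6: 21 + 17 = 38
  side 7: 15 = 15
No arrangement into 6 tape sides stays within capacity, so 7 is optimal.

7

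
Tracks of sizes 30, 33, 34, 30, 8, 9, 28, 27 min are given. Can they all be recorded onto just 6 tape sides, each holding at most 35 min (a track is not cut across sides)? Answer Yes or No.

No

Total = 199 min; ⌈199/35⌉ = 6.
The bound of 6 does not rule out 6, but exhaustive search shows no assignment into 6 tape sides of capacity 35 min exists — the minimum is 7.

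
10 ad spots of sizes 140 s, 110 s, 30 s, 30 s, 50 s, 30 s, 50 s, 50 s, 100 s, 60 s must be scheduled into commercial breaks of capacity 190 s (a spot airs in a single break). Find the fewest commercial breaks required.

4

Total = 140 + 110 + 100 + 60 + 50 + 50 + 50 + 30 + 30 + 30 = 650 s.
Lower bound: ⌈650/190⌉ = 4 commercial breaks.
A packing using 4 commercial breaks:
  break 1: 140 + 50 = 190
  break 2: 110 + 60 = 170
  break 3: 100 + 50 + 30 = 180
  break 4: 50 + 30 + 30 = 110
This matches the lower bound, so 4 is optimal.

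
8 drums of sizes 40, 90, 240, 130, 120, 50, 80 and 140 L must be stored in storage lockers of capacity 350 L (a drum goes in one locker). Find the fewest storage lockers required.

Total = 240 + 140 + 130 + 120 + 90 + 80 + 50 + 40 = 890 L.
Lower bound: ⌈890/350⌉ = 3 storage lockers.
A packing using 3 storage lockers:
  locker 1: 240 + 90 = 330
  locker 2: 140 + 130 + 80 = 350
  locker 3: 120 + 50 + 40 = 210
This matches the lower bound, so 3 is optimal.

3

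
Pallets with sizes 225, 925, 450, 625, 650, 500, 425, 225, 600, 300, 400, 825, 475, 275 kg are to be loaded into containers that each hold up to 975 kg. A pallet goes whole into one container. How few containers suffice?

Total = 925 + 825 + 650 + 625 + 600 + 500 + 475 + 450 + 425 + 400 + 300 + 275 + 225 + 225 = 6900 kg.
Lower bound: ⌈6900/975⌉ = 8 containers.
A packing using 8 containers:
  container 1: 925 = 925
  container 2: 825 = 825
  container 3: 650 + 300 = 950
  container 4: 625 + 275 = 900
  container 5: 600 + 225 = 825
  container 6: 500 + 475 = 975
  container 7: 450 + 425 = 875
  container 8: 400 + 225 = 625
This matches the lower bound, so 8 is optimal.

8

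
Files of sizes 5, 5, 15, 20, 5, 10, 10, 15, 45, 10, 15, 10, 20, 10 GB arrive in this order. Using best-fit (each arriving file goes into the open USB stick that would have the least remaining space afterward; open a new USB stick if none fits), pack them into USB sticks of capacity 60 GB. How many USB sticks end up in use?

4

  5 → USB stick 1 (new)  [load 5/60]
  5 → USB stick 1  [load 10/60]
  15 → USB stick 1  [load 25/60]
  20 → USB stick 1  [load 45/60]
  5 → USB stick 1  [load 50/60]
  10 → USB stick 1  [load 60/60]
  10 → USB stick 2 (new)  [load 10/60]
  15 → USB stick 2  [load 25/60]
  45 → USB stick 3 (new)  [load 45/60]
  10 → USB stick 3  [load 55/60]
  15 → USB stick 2  [load 40/60]
  10 → USB stick 2  [load 50/60]
  20 → USB stick 4 (new)  [load 20/60]
  10 → USB stick 2  [load 60/60]
4 USB sticks opened.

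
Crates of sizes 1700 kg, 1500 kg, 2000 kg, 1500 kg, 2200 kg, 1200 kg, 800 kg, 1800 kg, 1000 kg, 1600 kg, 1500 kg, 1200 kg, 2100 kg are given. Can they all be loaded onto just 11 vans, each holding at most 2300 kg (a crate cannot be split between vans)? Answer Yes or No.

Yes

A valid assignment using 11 vans:
  van 1: 2200 = 2200
  van 2: 2100 = 2100
  van 3: 2000 = 2000
  van 4: 1800 = 1800
  van 5: 1700 = 1700
  van 6: 1600 = 1600
  van 7: 1500 + 800 = 2300
  van 8: 1500 = 1500
  van 9: 1500 = 1500
  van 10: 1200 + 1000 = 2200
  van 11: 1200 = 1200
Every load is within 2300 kg, so 11 vans suffice.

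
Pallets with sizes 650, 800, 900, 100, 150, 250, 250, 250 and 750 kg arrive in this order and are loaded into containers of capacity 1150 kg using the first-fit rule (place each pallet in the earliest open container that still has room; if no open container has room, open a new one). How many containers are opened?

  650 → container 1 (new)  [load 650/1150]
  800 → container 2 (new)  [load 800/1150]
  900 → container 3 (new)  [load 900/1150]
  100 → container 1  [load 750/1150]
  150 → container 1  [load 900/1150]
  250 → container 1  [load 1150/1150]
  250 → container 2  [load 1050/1150]
  250 → container 3  [load 1150/1150]
  750 → container 4 (new)  [load 750/1150]
4 containers opened.

4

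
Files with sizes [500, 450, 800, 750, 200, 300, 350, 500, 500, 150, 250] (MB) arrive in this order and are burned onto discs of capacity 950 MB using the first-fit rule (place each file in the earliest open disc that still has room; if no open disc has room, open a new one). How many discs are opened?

6

  500 → disc 1 (new)  [load 500/950]
  450 → disc 1  [load 950/950]
  800 → disc 2 (new)  [load 800/950]
  750 → disc 3 (new)  [load 750/950]
  200 → disc 3  [load 950/950]
  300 → disc 4 (new)  [load 300/950]
  350 → disc 4  [load 650/950]
  500 → disc 5 (new)  [load 500/950]
  500 → disc 6 (new)  [load 500/950]
  150 → disc 2  [load 950/950]
  250 → disc 4  [load 900/950]
6 discs opened.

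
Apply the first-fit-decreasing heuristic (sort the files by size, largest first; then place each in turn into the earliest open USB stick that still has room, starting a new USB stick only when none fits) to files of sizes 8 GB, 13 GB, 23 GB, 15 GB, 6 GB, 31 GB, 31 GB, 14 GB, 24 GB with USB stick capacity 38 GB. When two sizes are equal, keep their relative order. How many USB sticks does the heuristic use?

5

Sorted descending: 31, 31, 24, 23, 15, 14, 13, 8, 6.
  31 → USB stick 1 (new)  [load 31/38]
  31 → USB stick 2 (new)  [load 31/38]
  24 → USB stick 3 (new)  [load 24/38]
  23 → USB stick 4 (new)  [load 23/38]
  15 → USB stick 4  [load 38/38]
  14 → USB stick 3  [load 38/38]
  13 → USB stick 5 (new)  [load 13/38]
  8 → USB stick 5  [load 21/38]
  6 → USB stick 1  [load 37/38]
5 USB sticks opened.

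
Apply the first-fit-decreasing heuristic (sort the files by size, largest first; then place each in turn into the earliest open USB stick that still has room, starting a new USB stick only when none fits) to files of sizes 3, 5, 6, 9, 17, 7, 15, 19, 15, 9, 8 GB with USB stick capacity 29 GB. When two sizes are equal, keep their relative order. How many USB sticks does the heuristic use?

Sorted descending: 19, 17, 15, 15, 9, 9, 8, 7, 6, 5, 3.
  19 → USB stick 1 (new)  [load 19/29]
  17 → USB stick 2 (new)  [load 17/29]
  15 → USB stick 3 (new)  [load 15/29]
  15 → USB stick 4 (new)  [load 15/29]
  9 → USB stick 1  [load 28/29]
  9 → USB stick 2  [load 26/29]
  8 → USB stick 3  [load 23/29]
  7 → USB stick 4  [load 22/29]
  6 → USB stick 3  [load 29/29]
  5 → USB stick 4  [load 27/29]
  3 → USB stick 2  [load 29/29]
4 USB sticks opened.

4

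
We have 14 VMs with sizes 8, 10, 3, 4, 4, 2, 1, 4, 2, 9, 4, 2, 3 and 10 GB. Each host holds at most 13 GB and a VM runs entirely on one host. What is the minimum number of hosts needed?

Total = 10 + 10 + 9 + 8 + 4 + 4 + 4 + 4 + 3 + 3 + 2 + 2 + 2 + 1 = 66 GB.
Lower bound: ⌈66/13⌉ = 6 hosts.
A packing using 6 hosts:
  host 1: 10 + 3 = 13
  host 2: 10 + 3 = 13
  host 3: 9 + 4 = 13
  host 4: 8 + 4 + 1 = 13
  host 5: 4 + 4 + 2 + 2 = 12
  host 6: 2 = 2
This matches the lower bound, so 6 is optimal.

6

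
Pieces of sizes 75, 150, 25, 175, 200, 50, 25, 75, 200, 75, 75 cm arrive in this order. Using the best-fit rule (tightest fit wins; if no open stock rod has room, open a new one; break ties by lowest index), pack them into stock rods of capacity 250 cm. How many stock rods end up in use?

  75 → stock rod 1 (new)  [load 75/250]
  150 → stock rod 1  [load 225/250]
  25 → stock rod 1  [load 250/250]
  175 → stock rod 2 (new)  [load 175/250]
  200 → stock rod 3 (new)  [load 200/250]
  50 → stock rod 3  [load 250/250]
  25 → stock rod 2  [load 200/250]
  75 → stock rod 4 (new)  [load 75/250]
  200 → stock rod 5 (new)  [load 200/250]
  75 → stock rod 4  [load 150/250]
  75 → stock rod 4  [load 225/250]
5 stock rods opened.

5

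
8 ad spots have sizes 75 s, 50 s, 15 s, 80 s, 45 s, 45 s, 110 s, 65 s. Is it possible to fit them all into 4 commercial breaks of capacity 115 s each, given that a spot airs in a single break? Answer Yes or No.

Total = 485 s; ⌈485/115⌉ = 5.
At least 5 commercial breaks are required, but only 4 are allowed.

No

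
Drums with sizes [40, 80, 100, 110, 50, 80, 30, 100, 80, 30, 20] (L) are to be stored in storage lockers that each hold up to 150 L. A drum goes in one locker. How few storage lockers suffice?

6

Total = 110 + 100 + 100 + 80 + 80 + 80 + 50 + 40 + 30 + 30 + 20 = 720 L.
Lower bound: ⌈720/150⌉ = 5 storage lockers.
Also, 6 drums each exceed 75 L, and no two of those can share a locker, so at least 6 storage lockers are needed.
A packing using 6 storage lockers:
  locker 1: 110 + 40 = 150
  locker 2: 100 + 50 = 150
  locker 3: 100 + 30 + 20 = 150
  locker 4: 80 + 30 = 110
  locker 5: 80 = 80
  locker 6: 80 = 80
This matches the lower bound, so 6 is optimal.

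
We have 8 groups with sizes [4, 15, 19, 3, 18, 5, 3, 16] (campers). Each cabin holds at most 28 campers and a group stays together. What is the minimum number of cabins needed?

4

Total = 19 + 18 + 16 + 15 + 5 + 4 + 3 + 3 = 83 campers.
Lower bound: ⌈83/28⌉ = 3 cabins.
Also, 4 groups each exceed 14 campers, and no two of those can share a cabin, so at least 4 cabins are needed.
A packing using 4 cabins:
  cabin 1: 19 + 5 + 4 = 28
  cabin 2: 18 + 3 + 3 = 24
  cabin 3: 16 = 16
  cabin 4: 15 = 15
This matches the lower bound, so 4 is optimal.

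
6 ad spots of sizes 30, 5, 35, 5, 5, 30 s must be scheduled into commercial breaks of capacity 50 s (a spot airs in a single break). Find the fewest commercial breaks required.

Total = 35 + 30 + 30 + 5 + 5 + 5 = 110 s.
Lower bound: ⌈110/50⌉ = 3 commercial breaks.
A packing using 3 commercial breaks:
  break 1: 35 + 5 + 5 + 5 = 50
  break 2: 30 = 30
  break 3: 30 = 30
This matches the lower bound, so 3 is optimal.

3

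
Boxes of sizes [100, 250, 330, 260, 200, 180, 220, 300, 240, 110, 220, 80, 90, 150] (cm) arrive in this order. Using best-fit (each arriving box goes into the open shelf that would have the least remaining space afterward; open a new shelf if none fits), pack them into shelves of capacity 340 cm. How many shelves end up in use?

  100 → shelf 1 (new)  [load 100/340]
  250 → shelf 2 (new)  [load 250/340]
  330 → shelf 3 (new)  [load 330/340]
  260 → shelf 4 (new)  [load 260/340]
  200 → shelf 1  [load 300/340]
  180 → shelf 5 (new)  [load 180/340]
  220 → shelf 6 (new)  [load 220/340]
  300 → shelf 7 (new)  [load 300/340]
  240 → shelf 8 (new)  [load 240/340]
  110 → shelf 6  [load 330/340]
  220 → shelf 9 (new)  [load 220/340]
  80 → shelf 4  [load 340/340]
  90 → shelf 2  [load 340/340]
  150 → shelf 5  [load 330/340]
9 shelves opened.

9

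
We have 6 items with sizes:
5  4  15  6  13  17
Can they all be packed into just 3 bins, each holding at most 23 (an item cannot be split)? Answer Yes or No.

Yes

A valid assignment using 3 bins:
  bin 1: 17 + 6 = 23
  bin 2: 15 + 5 = 20
  bin 3: 13 + 4 = 17
Every load is within 23, so 3 bins suffice.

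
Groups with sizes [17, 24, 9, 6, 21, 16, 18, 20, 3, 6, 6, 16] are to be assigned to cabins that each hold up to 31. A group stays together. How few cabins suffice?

7

Total = 24 + 21 + 20 + 18 + 17 + 16 + 16 + 9 + 6 + 6 + 6 + 3 = 162.
Lower bound: ⌈162/31⌉ = 6 cabins.
Also, 7 groups each exceed 31/2, and no two of those can share a cabin, so at least 7 cabins are needed.
A packing using 7 cabins:
  cabin 1: 24 + 6 = 30
  cabin 2: 21 + 9 = 30
  cabin 3: 20 + 6 + 3 = 29
  cabin 4: 18 + 6 = 24
  cabin 5: 17 = 17
  cabin 6: 16 = 16
  cabin 7: 16 = 16
This matches the lower bound, so 7 is optimal.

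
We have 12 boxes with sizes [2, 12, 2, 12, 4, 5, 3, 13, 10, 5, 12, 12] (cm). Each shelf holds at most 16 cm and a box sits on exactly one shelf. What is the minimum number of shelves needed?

Total = 13 + 12 + 12 + 12 + 12 + 10 + 5 + 5 + 4 + 3 + 2 + 2 = 92 cm.
Lower bound: ⌈92/16⌉ = 6 shelves.
A packing using 7 shelves:
  shelf 1: 13 + 3 = 16
  shelf 2: 12 + 4 = 16
  shelf 3: 12 + 2 + 2 = 16
  shelf 4: 12 = 12
  shelf 5: 12 = 12
  shelf 6: 10 + 5 = 15
  shelf 7: 5 = 5
No arrangement into 6 shelves stays within capacity, so 7 is optimal.

7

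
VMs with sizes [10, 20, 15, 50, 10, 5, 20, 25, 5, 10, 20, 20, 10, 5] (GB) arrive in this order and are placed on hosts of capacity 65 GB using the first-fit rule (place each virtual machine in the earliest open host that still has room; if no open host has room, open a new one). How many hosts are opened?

4

  10 → host 1 (new)  [load 10/65]
  20 → host 1  [load 30/65]
  15 → host 1  [load 45/65]
  50 → host 2 (new)  [load 50/65]
  10 → host 1  [load 55/65]
  5 → host 1  [load 60/65]
  20 → host 3 (new)  [load 20/65]
  25 → host 3  [load 45/65]
  5 → host 1  [load 65/65]
  10 → host 2  [load 60/65]
  20 → host 3  [load 65/65]
  20 → host 4 (new)  [load 20/65]
  10 → host 4  [load 30/65]
  5 → host 2  [load 65/65]
4 hosts opened.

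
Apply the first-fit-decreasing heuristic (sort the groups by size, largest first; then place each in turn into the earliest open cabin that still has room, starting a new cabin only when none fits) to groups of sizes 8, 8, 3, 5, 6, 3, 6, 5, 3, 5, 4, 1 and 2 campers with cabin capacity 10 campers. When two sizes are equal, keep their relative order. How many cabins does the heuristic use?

Sorted descending: 8, 8, 6, 6, 5, 5, 5, 4, 3, 3, 3, 2, 1.
  8 → cabin 1 (new)  [load 8/10]
  8 → cabin 2 (new)  [load 8/10]
  6 → cabin 3 (new)  [load 6/10]
  6 → cabin 4 (new)  [load 6/10]
  5 → cabin 5 (new)  [load 5/10]
  5 → cabin 5  [load 10/10]
  5 → cabin 6 (new)  [load 5/10]
  4 → cabin 3  [load 10/10]
  3 → cabin 4  [load 9/10]
  3 → cabin 6  [load 8/10]
  3 → cabin 7 (new)  [load 3/10]
  2 → cabin 1  [load 10/10]
  1 → cabin 2  [load 9/10]
7 cabins opened.

7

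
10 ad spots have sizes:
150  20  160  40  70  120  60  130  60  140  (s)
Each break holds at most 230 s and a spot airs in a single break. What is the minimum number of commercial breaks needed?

Total = 160 + 150 + 140 + 130 + 120 + 70 + 60 + 60 + 40 + 20 = 950 s.
Lower bound: ⌈950/230⌉ = 5 commercial breaks.
A packing using 5 commercial breaks:
  break 1: 160 + 70 = 230
  break 2: 150 + 60 + 20 = 230
  break 3: 140 + 60 = 200
  break 4: 130 + 40 = 170
  break 5: 120 = 120
This matches the lower bound, so 5 is optimal.

5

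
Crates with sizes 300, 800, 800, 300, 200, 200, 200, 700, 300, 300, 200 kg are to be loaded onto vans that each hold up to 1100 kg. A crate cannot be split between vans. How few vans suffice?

4

Total = 800 + 800 + 700 + 300 + 300 + 300 + 300 + 200 + 200 + 200 + 200 = 4300 kg.
Lower bound: ⌈4300/1100⌉ = 4 vans.
A packing using 4 vans:
  van 1: 800 + 300 = 1100
  van 2: 800 + 300 = 1100
  van 3: 700 + 300 = 1000
  van 4: 300 + 200 + 200 + 200 + 200 = 1100
This matches the lower bound, so 4 is optimal.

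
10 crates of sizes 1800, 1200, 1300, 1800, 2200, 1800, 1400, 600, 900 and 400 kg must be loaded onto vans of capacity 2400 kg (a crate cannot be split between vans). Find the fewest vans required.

Total = 2200 + 1800 + 1800 + 1800 + 1400 + 1300 + 1200 + 900 + 600 + 400 = 13400 kg.
Lower bound: ⌈13400/2400⌉ = 6 vans.
A packing using 7 vans:
  van 1: 2200 = 2200
  van 2: 1800 + 600 = 2400
  van 3: 1800 + 400 = 2200
  van 4: 1800 = 1800
  van 5: 1400 + 900 = 2300
  van 6: 1300 = 1300
  van 7: 1200 = 1200
No arrangement into 6 vans stays within capacity, so 7 is optimal.

7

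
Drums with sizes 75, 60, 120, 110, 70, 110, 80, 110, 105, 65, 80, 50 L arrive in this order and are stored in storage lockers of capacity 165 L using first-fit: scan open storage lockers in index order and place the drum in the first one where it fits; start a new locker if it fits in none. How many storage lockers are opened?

  75 → locker 1 (new)  [load 75/165]
  60 → locker 1  [load 135/165]
  120 → locker 2 (new)  [load 120/165]
  110 → locker 3 (new)  [load 110/165]
  70 → locker 4 (new)  [load 70/165]
  110 → locker 5 (new)  [load 110/165]
  80 → locker 4  [load 150/165]
  110 → locker 6 (new)  [load 110/165]
  105 → locker 7 (new)  [load 105/165]
  65 → locker 8 (new)  [load 65/165]
  80 → locker 8  [load 145/165]
  50 → locker 3  [load 160/165]
8 storage lockers opened.

8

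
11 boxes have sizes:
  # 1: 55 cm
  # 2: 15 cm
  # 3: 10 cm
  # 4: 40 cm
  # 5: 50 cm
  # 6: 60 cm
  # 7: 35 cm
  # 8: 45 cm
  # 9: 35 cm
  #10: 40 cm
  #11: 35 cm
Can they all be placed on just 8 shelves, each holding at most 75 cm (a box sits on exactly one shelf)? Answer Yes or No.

Yes

A valid assignment using 7 shelves:
  shelf 1: 60 + 15 = 75
  shelf 2: 55 + 10 = 65
  shelf 3: 50 = 50
  shelf 4: 45 = 45
  shelf 5: 40 + 35 = 75
  shelf 6: 40 + 35 = 75
  shelf 7: 35 = 35
That uses only 7 ≤ 8, so 8 shelves are enough.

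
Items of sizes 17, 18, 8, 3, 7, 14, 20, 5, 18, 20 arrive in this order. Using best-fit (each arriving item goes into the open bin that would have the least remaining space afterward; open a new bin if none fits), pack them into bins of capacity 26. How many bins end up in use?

6

  17 → bin 1 (new)  [load 17/26]
  18 → bin 2 (new)  [load 18/26]
  8 → bin 2  [load 26/26]
  3 → bin 1  [load 20/26]
  7 → bin 3 (new)  [load 7/26]
  14 → bin 3  [load 21/26]
  20 → bin 4 (new)  [load 20/26]
  5 → bin 3  [load 26/26]
  18 → bin 5 (new)  [load 18/26]
  20 → bin 6 (new)  [load 20/26]
6 bins opened.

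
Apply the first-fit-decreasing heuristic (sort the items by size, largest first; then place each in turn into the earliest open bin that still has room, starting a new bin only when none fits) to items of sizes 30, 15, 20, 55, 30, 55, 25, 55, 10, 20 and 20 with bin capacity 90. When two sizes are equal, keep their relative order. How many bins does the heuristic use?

Sorted descending: 55, 55, 55, 30, 30, 25, 20, 20, 20, 15, 10.
  55 → bin 1 (new)  [load 55/90]
  55 → bin 2 (new)  [load 55/90]
  55 → bin 3 (new)  [load 55/90]
  30 → bin 1  [load 85/90]
  30 → bin 2  [load 85/90]
  25 → bin 3  [load 80/90]
  20 → bin 4 (new)  [load 20/90]
  20 → bin 4  [load 40/90]
  20 → bin 4  [load 60/90]
  15 → bin 4  [load 75/90]
  10 → bin 3  [load 90/90]
4 bins opened.

4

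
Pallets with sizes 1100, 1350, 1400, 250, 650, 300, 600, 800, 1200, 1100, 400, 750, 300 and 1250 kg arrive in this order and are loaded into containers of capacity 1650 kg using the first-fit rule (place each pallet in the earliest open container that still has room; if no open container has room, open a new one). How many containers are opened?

8

  1100 → container 1 (new)  [load 1100/1650]
  1350 → container 2 (new)  [load 1350/1650]
  1400 → container 3 (new)  [load 1400/1650]
  250 → container 1  [load 1350/1650]
  650 → container 4 (new)  [load 650/1650]
  300 → container 1  [load 1650/1650]
  600 → container 4  [load 1250/1650]
  800 → container 5 (new)  [load 800/1650]
  1200 → container 6 (new)  [load 1200/1650]
  1100 → container 7 (new)  [load 1100/1650]
  400 → container 4  [load 1650/1650]
  750 → container 5  [load 1550/1650]
  300 → container 2  [load 1650/1650]
  1250 → container 8 (new)  [load 1250/1650]
8 containers opened.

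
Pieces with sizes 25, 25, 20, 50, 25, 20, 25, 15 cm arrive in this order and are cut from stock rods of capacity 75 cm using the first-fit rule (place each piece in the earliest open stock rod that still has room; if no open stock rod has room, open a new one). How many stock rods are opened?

3

  25 → stock rod 1 (new)  [load 25/75]
  25 → stock rod 1  [load 50/75]
  20 → stock rod 1  [load 70/75]
  50 → stock rod 2 (new)  [load 50/75]
  25 → stock rod 2  [load 75/75]
  20 → stock rod 3 (new)  [load 20/75]
  25 → stock rod 3  [load 45/75]
  15 → stock rod 3  [load 60/75]
3 stock rods opened.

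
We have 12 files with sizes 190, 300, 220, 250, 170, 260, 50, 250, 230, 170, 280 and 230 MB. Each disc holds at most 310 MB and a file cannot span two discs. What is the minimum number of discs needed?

Total = 300 + 280 + 260 + 250 + 250 + 230 + 230 + 220 + 190 + 170 + 170 + 50 = 2600 MB.
Lower bound: ⌈2600/310⌉ = 9 discs.
Also, 11 files each exceed 155 MB, and no two of those can share a disc, so at least 11 discs are needed.
A packing using 11 discs:
  disc 1: 300 = 300
  disc 2: 280 = 280
  disc 3: 260 + 50 = 310
  disc 4: 250 = 250
  disc 5: 250 = 250
  disc 6: 230 = 230
  disc 7: 230 = 230
  disc 8: 220 = 220
  disc 9: 190 = 190
  disc 10: 170 = 170
  disc 11: 170 = 170
This matches the lower bound, so 11 is optimal.

11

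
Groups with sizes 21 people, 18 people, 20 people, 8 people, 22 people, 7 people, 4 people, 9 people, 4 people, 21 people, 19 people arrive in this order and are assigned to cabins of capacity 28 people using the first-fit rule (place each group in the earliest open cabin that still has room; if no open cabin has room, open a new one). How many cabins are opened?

  21 → cabin 1 (new)  [load 21/28]
  18 → cabin 2 (new)  [load 18/28]
  20 → cabin 3 (new)  [load 20/28]
  8 → cabin 2  [load 26/28]
  22 → cabin 4 (new)  [load 22/28]
  7 → cabin 1  [load 28/28]
  4 → cabin 3  [load 24/28]
  9 → cabin 5 (new)  [load 9/28]
  4 → cabin 3  [load 28/28]
  21 → cabin 6 (new)  [load 21/28]
  19 → cabin 5  [load 28/28]
6 cabins opened.

6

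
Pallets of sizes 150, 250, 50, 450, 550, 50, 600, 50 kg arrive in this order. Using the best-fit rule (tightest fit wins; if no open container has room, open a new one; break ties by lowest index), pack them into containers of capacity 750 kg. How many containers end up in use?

4

  150 → container 1 (new)  [load 150/750]
  250 → container 1  [load 400/750]
  50 → container 1  [load 450/750]
  450 → container 2 (new)  [load 450/750]
  550 → container 3 (new)  [load 550/750]
  50 → container 3  [load 600/750]
  600 → container 4 (new)  [load 600/750]
  50 → container 3  [load 650/750]
4 containers opened.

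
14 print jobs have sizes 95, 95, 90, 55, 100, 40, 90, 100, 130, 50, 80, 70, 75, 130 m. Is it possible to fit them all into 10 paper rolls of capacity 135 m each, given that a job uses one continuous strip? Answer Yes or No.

Total = 1200 m; ⌈1200/135⌉ = 9.
11 print jobs each exceed half the capacity and cannot share a roll, forcing at least 11 paper rolls.
At least 11 paper rolls are required, but only 10 are allowed.

No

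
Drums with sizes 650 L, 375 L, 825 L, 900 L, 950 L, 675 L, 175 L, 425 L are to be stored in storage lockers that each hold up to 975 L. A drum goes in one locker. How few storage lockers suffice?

Total = 950 + 900 + 825 + 675 + 650 + 425 + 375 + 175 = 4975 L.
Lower bound: ⌈4975/975⌉ = 6 storage lockers.
A packing using 6 storage lockers:
  locker 1: 950 = 950
  locker 2: 900 = 900
  locker 3: 825 = 825
  locker 4: 675 + 175 = 850
  locker 5: 650 = 650
  locker 6: 425 + 375 = 800
This matches the lower bound, so 6 is optimal.

6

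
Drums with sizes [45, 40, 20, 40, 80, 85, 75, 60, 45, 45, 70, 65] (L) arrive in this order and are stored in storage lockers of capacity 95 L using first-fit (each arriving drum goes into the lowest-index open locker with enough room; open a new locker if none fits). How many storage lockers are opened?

  45 → locker 1 (new)  [load 45/95]
  40 → locker 1  [load 85/95]
  20 → locker 2 (new)  [load 20/95]
  40 → locker 2  [load 60/95]
  80 → locker 3 (new)  [load 80/95]
  85 → locker 4 (new)  [load 85/95]
  75 → locker 5 (new)  [load 75/95]
  60 → locker 6 (new)  [load 60/95]
  45 → locker 7 (new)  [load 45/95]
  45 → locker 7  [load 90/95]
  70 → locker 8 (new)  [load 70/95]
  65 → locker 9 (new)  [load 65/95]
9 storage lockers opened.

9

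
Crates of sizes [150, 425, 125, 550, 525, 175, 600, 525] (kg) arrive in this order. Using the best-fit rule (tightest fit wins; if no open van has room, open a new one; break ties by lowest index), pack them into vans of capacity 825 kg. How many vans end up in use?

5

  150 → van 1 (new)  [load 150/825]
  425 → van 1  [load 575/825]
  125 → van 1  [load 700/825]
  550 → van 2 (new)  [load 550/825]
  525 → van 3 (new)  [load 525/825]
  175 → van 2  [load 725/825]
  600 → van 4 (new)  [load 600/825]
  525 → van 5 (new)  [load 525/825]
5 vans opened.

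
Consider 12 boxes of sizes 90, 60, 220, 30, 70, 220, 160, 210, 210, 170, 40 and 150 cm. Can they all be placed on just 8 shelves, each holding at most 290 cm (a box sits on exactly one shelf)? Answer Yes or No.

Yes

A valid assignment using 7 shelves:
  shelf 1: 220 + 70 = 290
  shelf 2: 220 + 60 = 280
  shelf 3: 210 + 40 + 30 = 280
  shelf 4: 210 = 210
  shelf 5: 170 + 90 = 260
  shelf 6: 160 = 160
  shelf 7: 150 = 150
That uses only 7 ≤ 8, so 8 shelves are enough.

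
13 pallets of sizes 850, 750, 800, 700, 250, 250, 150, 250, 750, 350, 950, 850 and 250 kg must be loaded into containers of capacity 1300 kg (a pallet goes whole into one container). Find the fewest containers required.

Total = 950 + 850 + 850 + 800 + 750 + 750 + 700 + 350 + 250 + 250 + 250 + 250 + 150 = 7150 kg.
Lower bound: ⌈7150/1300⌉ = 6 containers.
Also, 7 pallets each exceed 650 kg, and no two of those can share a container, so at least 7 containers are needed.
A packing using 7 containers:
  container 1: 950 + 350 = 1300
  container 2: 850 + 250 + 150 = 1250
  container 3: 850 + 250 = 1100
  container 4: 800 + 250 + 250 = 1300
  container 5: 750 = 750
  container 6: 750 = 750
  container 7: 700 = 700
This matches the lower bound, so 7 is optimal.

7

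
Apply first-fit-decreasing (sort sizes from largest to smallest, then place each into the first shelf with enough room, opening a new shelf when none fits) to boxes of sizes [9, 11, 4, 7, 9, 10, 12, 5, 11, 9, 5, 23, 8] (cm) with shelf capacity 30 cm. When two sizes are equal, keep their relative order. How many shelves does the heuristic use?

5

Sorted descending: 23, 12, 11, 11, 10, 9, 9, 9, 8, 7, 5, 5, 4.
  23 → shelf 1 (new)  [load 23/30]
  12 → shelf 2 (new)  [load 12/30]
  11 → shelf 2  [load 23/30]
  11 → shelf 3 (new)  [load 11/30]
  10 → shelf 3  [load 21/30]
  9 → shelf 3  [load 30/30]
  9 → shelf 4 (new)  [load 9/30]
  9 → shelf 4  [load 18/30]
  8 → shelf 4  [load 26/30]
  7 → shelf 1  [load 30/30]
  5 → shelf 2  [load 28/30]
  5 → shelf 5 (new)  [load 5/30]
  4 → shelf 4  [load 30/30]
5 shelves opened.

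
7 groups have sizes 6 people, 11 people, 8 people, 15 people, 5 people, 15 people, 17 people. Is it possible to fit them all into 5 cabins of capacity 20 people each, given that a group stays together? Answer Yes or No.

Yes

A valid assignment using 5 cabins:
  cabin 1: 17 = 17
  cabin 2: 15 + 5 = 20
  cabin 3: 15 = 15
  cabin 4: 11 + 8 = 19
  cabin 5: 6 = 6
Every load is within 20 people, so 5 cabins suffice.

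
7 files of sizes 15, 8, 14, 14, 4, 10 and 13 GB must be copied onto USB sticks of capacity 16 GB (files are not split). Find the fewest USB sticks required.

Total = 15 + 14 + 14 + 13 + 10 + 8 + 4 = 78 GB.
Lower bound: ⌈78/16⌉ = 5 USB sticks.
A packing using 6 USB sticks:
  USB stick 1: 15 = 15
  USB stick 2: 14 = 14
  USB stick 3: 14 = 14
  USB stick 4: 13 = 13
  USB stick 5: 10 + 4 = 14
  USB stick 6: 8 = 8
No arrangement into 5 USB sticks stays within capacity, so 6 is optimal.

6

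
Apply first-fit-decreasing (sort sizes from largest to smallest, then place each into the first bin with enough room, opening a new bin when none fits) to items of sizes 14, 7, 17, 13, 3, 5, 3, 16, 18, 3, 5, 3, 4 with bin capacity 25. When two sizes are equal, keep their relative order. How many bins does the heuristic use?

Sorted descending: 18, 17, 16, 14, 13, 7, 5, 5, 4, 3, 3, 3, 3.
  18 → bin 1 (new)  [load 18/25]
  17 → bin 2 (new)  [load 17/25]
  16 → bin 3 (new)  [load 16/25]
  14 → bin 4 (new)  [load 14/25]
  13 → bin 5 (new)  [load 13/25]
  7 → bin 1  [load 25/25]
  5 → bin 2  [load 22/25]
  5 → bin 3  [load 21/25]
  4 → bin 3  [load 25/25]
  3 → bin 2  [load 25/25]
  3 → bin 4  [load 17/25]
  3 → bin 4  [load 20/25]
  3 → bin 4  [load 23/25]
5 bins opened.

5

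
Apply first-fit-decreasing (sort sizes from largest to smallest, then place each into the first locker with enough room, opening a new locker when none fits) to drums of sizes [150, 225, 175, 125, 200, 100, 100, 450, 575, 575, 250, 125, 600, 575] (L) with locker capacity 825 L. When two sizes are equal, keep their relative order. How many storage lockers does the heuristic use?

Sorted descending: 600, 575, 575, 575, 450, 250, 225, 200, 175, 150, 125, 125, 100, 100.
  600 → locker 1 (new)  [load 600/825]
  575 → locker 2 (new)  [load 575/825]
  575 → locker 3 (new)  [load 575/825]
  575 → locker 4 (new)  [load 575/825]
  450 → locker 5 (new)  [load 450/825]
  250 → locker 2  [load 825/825]
  225 → locker 1  [load 825/825]
  200 → locker 3  [load 775/825]
  175 → locker 4  [load 750/825]
  150 → locker 5  [load 600/825]
  125 → locker 5  [load 725/825]
  125 → locker 6 (new)  [load 125/825]
  100 → locker 5  [load 825/825]
  100 → locker 6  [load 225/825]
6 storage lockers opened.

6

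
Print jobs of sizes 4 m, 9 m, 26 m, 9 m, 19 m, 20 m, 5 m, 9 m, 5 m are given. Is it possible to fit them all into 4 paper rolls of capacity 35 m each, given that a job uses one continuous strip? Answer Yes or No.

A valid assignment using 4 paper rolls:
  roll 1: 26 + 9 = 35
  roll 2: 20 + 9 + 5 = 34
  roll 3: 19 + 9 + 5 = 33
  roll 4: 4 = 4
Every load is within 35 m, so 4 paper rolls suffice.

Yes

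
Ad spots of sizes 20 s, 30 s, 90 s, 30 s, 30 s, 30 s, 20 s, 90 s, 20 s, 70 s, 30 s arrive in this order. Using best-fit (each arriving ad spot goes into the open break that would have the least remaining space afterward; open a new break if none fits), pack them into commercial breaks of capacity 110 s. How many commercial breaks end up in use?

  20 → break 1 (new)  [load 20/110]
  30 → break 1  [load 50/110]
  90 → break 2 (new)  [load 90/110]
  30 → break 1  [load 80/110]
  30 → break 1  [load 110/110]
  30 → break 3 (new)  [load 30/110]
  20 → break 2  [load 110/110]
  90 → break 4 (new)  [load 90/110]
  20 → break 4  [load 110/110]
  70 → break 3  [load 100/110]
  30 → break 5 (new)  [load 30/110]
5 commercial breaks opened.

5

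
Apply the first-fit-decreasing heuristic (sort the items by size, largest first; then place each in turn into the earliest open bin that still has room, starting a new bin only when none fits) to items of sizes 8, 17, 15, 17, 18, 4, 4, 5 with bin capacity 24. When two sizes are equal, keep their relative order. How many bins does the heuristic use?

Sorted descending: 18, 17, 17, 15, 8, 5, 4, 4.
  18 → bin 1 (new)  [load 18/24]
  17 → bin 2 (new)  [load 17/24]
  17 → bin 3 (new)  [load 17/24]
  15 → bin 4 (new)  [load 15/24]
  8 → bin 4  [load 23/24]
  5 → bin 1  [load 23/24]
  4 → bin 2  [load 21/24]
  4 → bin 3  [load 21/24]
4 bins opened.

4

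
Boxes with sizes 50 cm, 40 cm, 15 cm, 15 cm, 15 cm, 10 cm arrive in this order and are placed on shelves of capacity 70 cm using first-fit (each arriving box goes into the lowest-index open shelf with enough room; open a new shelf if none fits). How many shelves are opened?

3

  50 → shelf 1 (new)  [load 50/70]
  40 → shelf 2 (new)  [load 40/70]
  15 → shelf 1  [load 65/70]
  15 → shelf 2  [load 55/70]
  15 → shelf 2  [load 70/70]
  10 → shelf 3 (new)  [load 10/70]
3 shelves opened.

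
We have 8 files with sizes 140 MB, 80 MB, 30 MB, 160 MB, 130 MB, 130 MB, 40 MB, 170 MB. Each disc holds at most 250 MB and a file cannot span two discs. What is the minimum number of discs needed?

Total = 170 + 160 + 140 + 130 + 130 + 80 + 40 + 30 = 880 MB.
Lower bound: ⌈880/250⌉ = 4 discs.
Also, 5 files each exceed 125 MB, and no two of those can share a disc, so at least 5 discs are needed.
A packing using 5 discs:
  disc 1: 170 + 80 = 250
  disc 2: 160 + 40 + 30 = 230
  disc 3: 140 = 140
  disc 4: 130 = 130
  disc 5: 130 = 130
This matches the lower bound, so 5 is optimal.

5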